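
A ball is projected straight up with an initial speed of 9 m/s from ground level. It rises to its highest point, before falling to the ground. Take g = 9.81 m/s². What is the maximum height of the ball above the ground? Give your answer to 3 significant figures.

4.13 m

Phase 1 (rising): v₀ = 9.00 m/s, a = -9.81 m/s².
v = v₀ + at → t = (0 − 9.00) / -9.81 = 0.917 s
v² = v₀² + 2aΔx → Δx = (0² − 9.00²)/(2·-9.81) = 4.13 m
Maximum height = 4.13 m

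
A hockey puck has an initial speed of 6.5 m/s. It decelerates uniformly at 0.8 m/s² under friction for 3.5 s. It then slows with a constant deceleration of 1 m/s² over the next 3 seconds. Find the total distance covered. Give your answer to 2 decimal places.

Phase 1 (decelerating): v₀ = 6.50 m/s, a = -0.8 m/s².
v = v₀ + at = 6.50 + (-0.8)(3.5) = 3.70 m/s
Δx = v₀t + ½at² = 6.50·3.5 + 0.5·-0.8·3.5² = 17.9 m

Phase 2 (decelerating): v₀ = 3.70 m/s, a = -1 m/s².
v = v₀ + at = 3.70 + (-1)(3) = 0.700 m/s
Δx = v₀t + ½at² = 3.70·3 + 0.5·-1·3² = 6.60 m
Total distance = 17.9 + 6.60 = 24.5 m

24.45 m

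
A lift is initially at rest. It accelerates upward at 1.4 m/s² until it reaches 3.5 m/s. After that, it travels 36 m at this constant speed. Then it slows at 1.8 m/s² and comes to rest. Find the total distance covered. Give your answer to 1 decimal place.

43.8 m

Phase 1 (accelerating): v₀ = 0 m/s, a = 1.4 m/s².
v = v₀ + at → t = (3.5 − 0) / 1.4 = 2.50 s
v² = v₀² + 2aΔx → Δx = (3.5² − 0²)/(2·1.4) = 4.38 m

Phase 2 (constant speed): v₀ = 3.50 m/s, a = 0 m/s².
Constant speed: t = d/v = 36/3.50 = 10.3 s

Phase 3 (decelerating): v₀ = 3.50 m/s, a = -1.8 m/s².
v = v₀ + at → t = (0 − 3.50) / -1.8 = 1.94 s
v² = v₀² + 2aΔx → Δx = (0² − 3.50²)/(2·-1.8) = 3.40 m
Total distance = 4.38 + 36.0 + 3.40 = 43.8 m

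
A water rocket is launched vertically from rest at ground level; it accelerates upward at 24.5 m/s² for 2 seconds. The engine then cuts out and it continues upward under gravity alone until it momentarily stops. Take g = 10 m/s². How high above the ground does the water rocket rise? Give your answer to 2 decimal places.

Phase 1 (powered ascent): v₀ = 0 m/s, a = 24.5 m/s².
v = v₀ + at = 0 + (24.5)(2) = 49.0 m/s
Δx = v₀t + ½at² = 0·2 + 0.5·24.5·2² = 49.0 m

Phase 2 (coasting upward): v₀ = 49.0 m/s, a = -10 m/s².
v = v₀ + at → t = (0 − 49.0) / -10 = 4.90 s
v² = v₀² + 2aΔx → Δx = (0² − 49.0²)/(2·-10) = 120 m
Maximum height = 49.0 + 120 = 169 m

169.05 m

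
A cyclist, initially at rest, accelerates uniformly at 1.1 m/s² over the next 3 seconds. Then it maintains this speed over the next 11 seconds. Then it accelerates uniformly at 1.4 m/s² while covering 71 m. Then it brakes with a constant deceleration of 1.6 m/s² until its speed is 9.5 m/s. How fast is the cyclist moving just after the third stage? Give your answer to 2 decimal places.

14.48 m/s

Phase 1 (accelerating): v₀ = 0 m/s, a = 1.1 m/s².
v = v₀ + at = 0 + (1.1)(3) = 3.30 m/s
Δx = v₀t + ½at² = 0·3 + 0.5·1.1·3² = 4.95 m

Phase 2 (constant speed): v₀ = 3.30 m/s, a = 0 m/s².
v = v₀ + at = 3.30 + (0)(11) = 3.30 m/s
Δx = v₀t + ½at² = 3.30·11 + 0.5·0·11² = 36.3 m

Phase 3 (accelerating): v₀ = 3.30 m/s, a = 1.4 m/s².
v² = v₀² + 2aΔx = 3.30² + 2·1.4·71 = 210 → v = 14.5 m/s
t = (v − v₀)/a = (14.5 − 3.30)/1.4 = 7.99 s
Speed at end of phase 3 = 14.5 m/s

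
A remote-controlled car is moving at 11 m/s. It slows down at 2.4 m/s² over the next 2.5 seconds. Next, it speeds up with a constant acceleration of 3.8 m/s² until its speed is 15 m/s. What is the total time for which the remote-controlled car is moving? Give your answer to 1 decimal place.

5.1 s

Phase 1 (decelerating): v₀ = 11.0 m/s, a = -2.4 m/s².
v = v₀ + at = 11.0 + (-2.4)(2.5) = 5.00 m/s
Δx = v₀t + ½at² = 11.0·2.5 + 0.5·-2.4·2.5² = 20.0 m

Phase 2 (accelerating): v₀ = 5.00 m/s, a = 3.8 m/s².
v = v₀ + at → t = (15 − 5.00) / 3.8 = 2.63 s
v² = v₀² + 2aΔx → Δx = (15² − 5.00²)/(2·3.8) = 26.3 m
Total time = 2.50 + 2.63 = 5.13 s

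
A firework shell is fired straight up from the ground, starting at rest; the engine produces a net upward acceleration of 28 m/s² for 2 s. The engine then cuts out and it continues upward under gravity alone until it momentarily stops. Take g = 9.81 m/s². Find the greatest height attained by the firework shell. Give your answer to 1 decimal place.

215.8 m

Phase 1 (powered ascent): v₀ = 0 m/s, a = 28 m/s².
v = v₀ + at = 0 + (28)(2) = 56.0 m/s
Δx = v₀t + ½at² = 0·2 + 0.5·28·2² = 56.0 m

Phase 2 (coasting upward): v₀ = 56.0 m/s, a = -9.81 m/s².
v = v₀ + at → t = (0 − 56.0) / -9.81 = 5.71 s
v² = v₀² + 2aΔx → Δx = (0² − 56.0²)/(2·-9.81) = 160 m
Maximum height = 56.0 + 160 = 216 m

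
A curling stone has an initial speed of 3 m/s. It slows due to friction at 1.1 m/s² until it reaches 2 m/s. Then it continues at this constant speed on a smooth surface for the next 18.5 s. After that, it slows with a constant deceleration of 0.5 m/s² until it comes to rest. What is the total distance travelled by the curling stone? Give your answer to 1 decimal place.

Phase 1 (decelerating): v₀ = 3.00 m/s, a = -1.1 m/s².
v = v₀ + at → t = (2 − 3.00) / -1.1 = 0.909 s
v² = v₀² + 2aΔx → Δx = (2² − 3.00²)/(2·-1.1) = 2.27 m

Phase 2 (constant speed): v₀ = 2.00 m/s, a = 0 m/s².
v = v₀ + at = 2.00 + (0)(18.5) = 2.00 m/s
Δx = v₀t + ½at² = 2.00·18.5 + 0.5·0·18.5² = 37.0 m

Phase 3 (decelerating): v₀ = 2.00 m/s, a = -0.5 m/s².
v = v₀ + at → t = (0 − 2.00) / -0.5 = 4.00 s
v² = v₀² + 2aΔx → Δx = (0² − 2.00²)/(2·-0.5) = 4.00 m
Total distance = 2.27 + 37.0 + 4.00 = 43.3 m

43.3 m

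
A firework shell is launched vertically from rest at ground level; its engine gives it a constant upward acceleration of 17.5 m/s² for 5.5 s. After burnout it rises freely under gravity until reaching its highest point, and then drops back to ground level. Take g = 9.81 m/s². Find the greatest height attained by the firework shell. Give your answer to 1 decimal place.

Phase 1 (powered ascent): v₀ = 0 m/s, a = 17.5 m/s².
v = v₀ + at = 0 + (17.5)(5.5) = 96.2 m/s
Δx = v₀t + ½at² = 0·5.5 + 0.5·17.5·5.5² = 265 m

Phase 2 (coasting upward): v₀ = 96.2 m/s, a = -9.81 m/s².
v = v₀ + at → t = (0 − 96.2) / -9.81 = 9.81 s
v² = v₀² + 2aΔx → Δx = (0² − 96.2²)/(2·-9.81) = 472 m
Maximum height = 265 + 472 = 737 m

736.9 m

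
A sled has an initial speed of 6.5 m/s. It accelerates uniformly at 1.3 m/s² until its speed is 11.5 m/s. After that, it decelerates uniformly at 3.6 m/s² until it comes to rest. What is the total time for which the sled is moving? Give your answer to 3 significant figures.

7.04 s

Phase 1 (accelerating): v₀ = 6.50 m/s, a = 1.3 m/s².
v = v₀ + at → t = (11.5 − 6.50) / 1.3 = 3.85 s
v² = v₀² + 2aΔx → Δx = (11.5² − 6.50²)/(2·1.3) = 34.6 m

Phase 2 (decelerating): v₀ = 11.5 m/s, a = -3.6 m/s².
v = v₀ + at → t = (0 − 11.5) / -3.6 = 3.19 s
v² = v₀² + 2aΔx → Δx = (0² − 11.5²)/(2·-3.6) = 18.4 m
Total time = 3.85 + 3.19 = 7.04 s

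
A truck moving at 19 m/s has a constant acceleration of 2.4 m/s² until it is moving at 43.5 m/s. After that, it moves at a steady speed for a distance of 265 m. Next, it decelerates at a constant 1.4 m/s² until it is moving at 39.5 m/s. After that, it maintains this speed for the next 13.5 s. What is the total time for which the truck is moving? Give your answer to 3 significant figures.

32.7 s

Phase 1 (accelerating): v₀ = 19.0 m/s, a = 2.4 m/s².
v = v₀ + at → t = (43.5 − 19.0) / 2.4 = 10.2 s
v² = v₀² + 2aΔx → Δx = (43.5² − 19.0²)/(2·2.4) = 319 m

Phase 2 (constant speed): v₀ = 43.5 m/s, a = 0 m/s².
Constant speed: t = d/v = 265/43.5 = 6.09 s

Phase 3 (decelerating): v₀ = 43.5 m/s, a = -1.4 m/s².
v = v₀ + at → t = (39.5 − 43.5) / -1.4 = 2.86 s
v² = v₀² + 2aΔx → Δx = (39.5² − 43.5²)/(2·-1.4) = 119 m

Phase 4 (constant speed): v₀ = 39.5 m/s, a = 0 m/s².
v = v₀ + at = 39.5 + (0)(13.5) = 39.5 m/s
Δx = v₀t + ½at² = 39.5·13.5 + 0.5·0·13.5² = 533 m
Total time = 10.2 + 6.09 + 2.86 + 13.5 = 32.7 s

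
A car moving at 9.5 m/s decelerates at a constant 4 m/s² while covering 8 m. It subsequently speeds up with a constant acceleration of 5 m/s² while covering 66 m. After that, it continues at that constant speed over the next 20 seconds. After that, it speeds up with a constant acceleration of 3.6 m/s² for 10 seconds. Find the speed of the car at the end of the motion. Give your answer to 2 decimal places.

62.20 m/s

Phase 1 (decelerating): v₀ = 9.50 m/s, a = -4 m/s².
v² = v₀² + 2aΔx = 9.50² + 2·-4·8 = 26.2 → v = 5.12 m/s
t = (v − v₀)/a = (5.12 − 9.50)/-4 = 1.09 s

Phase 2 (accelerating): v₀ = 5.12 m/s, a = 5 m/s².
v² = v₀² + 2aΔx = 5.12² + 2·5·66 = 686 → v = 26.2 m/s
t = (v − v₀)/a = (26.2 − 5.12)/5 = 4.21 s

Phase 3 (constant speed): v₀ = 26.2 m/s, a = 0 m/s².
v = v₀ + at = 26.2 + (0)(20) = 26.2 m/s
Δx = v₀t + ½at² = 26.2·20 + 0.5·0·20² = 524 m

Phase 4 (accelerating): v₀ = 26.2 m/s, a = 3.6 m/s².
v = v₀ + at = 26.2 + (3.6)(10) = 62.2 m/s
Δx = v₀t + ½at² = 26.2·10 + 0.5·3.6·10² = 442 m
Final speed = 62.2 m/s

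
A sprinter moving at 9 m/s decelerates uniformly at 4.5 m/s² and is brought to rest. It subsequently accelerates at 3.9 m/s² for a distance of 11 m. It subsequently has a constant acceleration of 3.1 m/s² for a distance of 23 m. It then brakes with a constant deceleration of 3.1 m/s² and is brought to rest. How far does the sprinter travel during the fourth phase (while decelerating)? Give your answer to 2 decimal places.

36.84 m

Phase 1 (decelerating): v₀ = 9.00 m/s, a = -4.5 m/s².
v = v₀ + at → t = (0 − 9.00) / -4.5 = 2.00 s
v² = v₀² + 2aΔx → Δx = (0² − 9.00²)/(2·-4.5) = 9.00 m

Phase 2 (accelerating): v₀ = 0 m/s, a = 3.9 m/s².
v² = v₀² + 2aΔx = 0² + 2·3.9·11 = 85.8 → v = 9.26 m/s
t = (v − v₀)/a = (9.26 − 0)/3.9 = 2.38 s

Phase 3 (accelerating): v₀ = 9.26 m/s, a = 3.1 m/s².
v² = v₀² + 2aΔx = 9.26² + 2·3.1·23 = 228 → v = 15.1 m/s
t = (v − v₀)/a = (15.1 − 9.26)/3.1 = 1.89 s

Phase 4 (decelerating): v₀ = 15.1 m/s, a = -3.1 m/s².
v = v₀ + at → t = (0 − 15.1) / -3.1 = 4.88 s
v² = v₀² + 2aΔx → Δx = (0² − 15.1²)/(2·-3.1) = 36.8 m
Distance in phase 4 = 36.8 m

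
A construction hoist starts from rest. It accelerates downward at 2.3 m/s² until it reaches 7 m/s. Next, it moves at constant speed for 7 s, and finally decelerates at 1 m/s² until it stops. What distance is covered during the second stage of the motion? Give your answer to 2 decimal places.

Phase 1 (accelerating): v₀ = 0 m/s, a = 2.3 m/s².
v = v₀ + at → t = (7 − 0) / 2.3 = 3.04 s
v² = v₀² + 2aΔx → Δx = (7² − 0²)/(2·2.3) = 10.7 m

Phase 2 (constant speed): v₀ = 7.00 m/s, a = 0 m/s².
v = v₀ + at = 7.00 + (0)(7) = 7.00 m/s
Δx = v₀t + ½at² = 7.00·7 + 0.5·0·7² = 49.0 m
Distance in phase 2 = 49.0 m

49.00 m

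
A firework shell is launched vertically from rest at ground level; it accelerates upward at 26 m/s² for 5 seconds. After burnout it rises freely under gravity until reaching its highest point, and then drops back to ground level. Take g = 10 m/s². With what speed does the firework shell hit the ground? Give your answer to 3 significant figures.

153 m/s

Phase 1 (powered ascent): v₀ = 0 m/s, a = 26 m/s².
v = v₀ + at = 0 + (26)(5) = 130 m/s
Δx = v₀t + ½at² = 0·5 + 0.5·26·5² = 325 m

Phase 2 (coasting upward): v₀ = 130 m/s, a = -10 m/s².
v = v₀ + at → t = (0 − 130) / -10 = 13.0 s
v² = v₀² + 2aΔx → Δx = (0² − 130²)/(2·-10) = 845 m

Phase 3 (free fall): v₀ = 0 m/s, a = -10 m/s².
Falls 1170 m from rest: t = √(2·1170/10) = 15.3 s; v = g·t = 153 m/s.
Impact speed = 153 m/s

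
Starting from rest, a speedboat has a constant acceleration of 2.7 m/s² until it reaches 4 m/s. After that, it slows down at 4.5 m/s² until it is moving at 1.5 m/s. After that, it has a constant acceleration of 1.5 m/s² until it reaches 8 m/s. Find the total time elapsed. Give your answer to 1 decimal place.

6.4 s

Phase 1 (accelerating): v₀ = 0 m/s, a = 2.7 m/s².
v = v₀ + at → t = (4 − 0) / 2.7 = 1.48 s
v² = v₀² + 2aΔx → Δx = (4² − 0²)/(2·2.7) = 2.96 m

Phase 2 (decelerating): v₀ = 4.00 m/s, a = -4.5 m/s².
v = v₀ + at → t = (1.5 − 4.00) / -4.5 = 0.556 s
v² = v₀² + 2aΔx → Δx = (1.5² − 4.00²)/(2·-4.5) = 1.53 m

Phase 3 (accelerating): v₀ = 1.50 m/s, a = 1.5 m/s².
v = v₀ + at → t = (8 − 1.50) / 1.5 = 4.33 s
v² = v₀² + 2aΔx → Δx = (8² − 1.50²)/(2·1.5) = 20.6 m
Total time = 1.48 + 0.556 + 4.33 = 6.37 s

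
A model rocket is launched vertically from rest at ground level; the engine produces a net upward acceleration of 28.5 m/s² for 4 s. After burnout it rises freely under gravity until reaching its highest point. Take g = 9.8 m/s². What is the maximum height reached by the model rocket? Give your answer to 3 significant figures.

891 m

Phase 1 (powered ascent): v₀ = 0 m/s, a = 28.5 m/s².
v = v₀ + at = 0 + (28.5)(4) = 114 m/s
Δx = v₀t + ½at² = 0·4 + 0.5·28.5·4² = 228 m

Phase 2 (coasting upward): v₀ = 114 m/s, a = -9.8 m/s².
v = v₀ + at → t = (0 − 114) / -9.8 = 11.6 s
v² = v₀² + 2aΔx → Δx = (0² − 114²)/(2·-9.8) = 663 m
Maximum height = 228 + 663 = 891 m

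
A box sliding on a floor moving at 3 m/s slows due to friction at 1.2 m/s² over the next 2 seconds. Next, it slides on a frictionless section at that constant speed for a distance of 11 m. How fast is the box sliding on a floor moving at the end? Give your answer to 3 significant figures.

0.600 m/s

Phase 1 (decelerating): v₀ = 3.00 m/s, a = -1.2 m/s².
v = v₀ + at = 3.00 + (-1.2)(2) = 0.600 m/s
Δx = v₀t + ½at² = 3.00·2 + 0.5·-1.2·2² = 3.60 m

Phase 2 (constant speed): v₀ = 0.600 m/s, a = 0 m/s².
Constant speed: t = d/v = 11/0.600 = 18.3 s
Final speed = 0.600 m/s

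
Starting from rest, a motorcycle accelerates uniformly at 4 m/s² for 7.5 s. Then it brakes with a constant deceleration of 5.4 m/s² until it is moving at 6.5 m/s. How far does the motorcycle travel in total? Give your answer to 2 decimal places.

Phase 1 (accelerating): v₀ = 0 m/s, a = 4 m/s².
v = v₀ + at = 0 + (4)(7.5) = 30.0 m/s
Δx = v₀t + ½at² = 0·7.5 + 0.5·4·7.5² = 112 m

Phase 2 (decelerating): v₀ = 30.0 m/s, a = -5.4 m/s².
v = v₀ + at → t = (6.5 − 30.0) / -5.4 = 4.35 s
v² = v₀² + 2aΔx → Δx = (6.5² − 30.0²)/(2·-5.4) = 79.4 m
Total distance = 112 + 79.4 = 192 m

191.92 m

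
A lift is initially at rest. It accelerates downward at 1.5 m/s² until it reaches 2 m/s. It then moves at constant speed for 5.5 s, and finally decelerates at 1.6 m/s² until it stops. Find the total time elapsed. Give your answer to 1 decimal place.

Phase 1 (accelerating): v₀ = 0 m/s, a = 1.5 m/s².
v = v₀ + at → t = (2 − 0) / 1.5 = 1.33 s
v² = v₀² + 2aΔx → Δx = (2² − 0²)/(2·1.5) = 1.33 m

Phase 2 (constant speed): v₀ = 2.00 m/s, a = 0 m/s².
v = v₀ + at = 2.00 + (0)(5.5) = 2.00 m/s
Δx = v₀t + ½at² = 2.00·5.5 + 0.5·0·5.5² = 11.0 m

Phase 3 (decelerating): v₀ = 2.00 m/s, a = -1.6 m/s².
v = v₀ + at → t = (0 − 2.00) / -1.6 = 1.25 s
v² = v₀² + 2aΔx → Δx = (0² − 2.00²)/(2·-1.6) = 1.25 m
Total time = 1.33 + 5.50 + 1.25 = 8.08 s

8.1 s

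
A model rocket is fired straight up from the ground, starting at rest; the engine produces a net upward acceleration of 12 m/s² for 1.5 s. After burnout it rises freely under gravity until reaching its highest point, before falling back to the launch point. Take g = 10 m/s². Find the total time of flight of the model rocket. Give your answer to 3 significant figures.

5.74 s

Phase 1 (powered ascent): v₀ = 0 m/s, a = 12 m/s².
v = v₀ + at = 0 + (12)(1.5) = 18.0 m/s
Δx = v₀t + ½at² = 0·1.5 + 0.5·12·1.5² = 13.5 m

Phase 2 (coasting upward): v₀ = 18.0 m/s, a = -10 m/s².
v = v₀ + at → t = (0 − 18.0) / -10 = 1.80 s
v² = v₀² + 2aΔx → Δx = (0² − 18.0²)/(2·-10) = 16.2 m

Phase 3 (free fall): v₀ = 0 m/s, a = -10 m/s².
Falls 29.7 m from rest: t = √(2·29.7/10) = 2.44 s; v = g·t = 24.4 m/s.
Total time = 1.50 + 1.80 + 2.44 = 5.74 s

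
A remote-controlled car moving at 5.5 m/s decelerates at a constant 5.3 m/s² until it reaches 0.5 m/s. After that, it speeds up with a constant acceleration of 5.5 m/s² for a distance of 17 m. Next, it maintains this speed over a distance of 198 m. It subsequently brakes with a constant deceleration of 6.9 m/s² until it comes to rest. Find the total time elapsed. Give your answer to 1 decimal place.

19.8 s

Phase 1 (decelerating): v₀ = 5.50 m/s, a = -5.3 m/s².
v = v₀ + at → t = (0.5 − 5.50) / -5.3 = 0.943 s
v² = v₀² + 2aΔx → Δx = (0.5² − 5.50²)/(2·-5.3) = 2.83 m

Phase 2 (accelerating): v₀ = 0.500 m/s, a = 5.5 m/s².
v² = v₀² + 2aΔx = 0.500² + 2·5.5·17 = 187 → v = 13.7 m/s
t = (v − v₀)/a = (13.7 − 0.500)/5.5 = 2.40 s

Phase 3 (constant speed): v₀ = 13.7 m/s, a = 0 m/s².
Constant speed: t = d/v = 198/13.7 = 14.5 s

Phase 4 (decelerating): v₀ = 13.7 m/s, a = -6.9 m/s².
v = v₀ + at → t = (0 − 13.7) / -6.9 = 1.98 s
v² = v₀² + 2aΔx → Δx = (0² − 13.7²)/(2·-6.9) = 13.6 m
Total time = 0.943 + 2.40 + 14.5 + 1.98 = 19.8 s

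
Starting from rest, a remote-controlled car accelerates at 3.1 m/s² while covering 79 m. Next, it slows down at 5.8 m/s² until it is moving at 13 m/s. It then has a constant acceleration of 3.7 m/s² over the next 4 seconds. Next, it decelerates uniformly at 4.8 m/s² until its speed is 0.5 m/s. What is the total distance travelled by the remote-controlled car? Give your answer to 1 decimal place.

268.7 m

Phase 1 (accelerating): v₀ = 0 m/s, a = 3.1 m/s².
v² = v₀² + 2aΔx = 0² + 2·3.1·79 = 490 → v = 22.1 m/s
t = (v − v₀)/a = (22.1 − 0)/3.1 = 7.14 s

Phase 2 (decelerating): v₀ = 22.1 m/s, a = -5.8 m/s².
v = v₀ + at → t = (13 − 22.1) / -5.8 = 1.57 s
v² = v₀² + 2aΔx → Δx = (13² − 22.1²)/(2·-5.8) = 27.7 m

Phase 3 (accelerating): v₀ = 13.0 m/s, a = 3.7 m/s².
v = v₀ + at = 13.0 + (3.7)(4) = 27.8 m/s
Δx = v₀t + ½at² = 13.0·4 + 0.5·3.7·4² = 81.6 m

Phase 4 (decelerating): v₀ = 27.8 m/s, a = -4.8 m/s².
v = v₀ + at → t = (0.5 − 27.8) / -4.8 = 5.69 s
v² = v₀² + 2aΔx → Δx = (0.5² − 27.8²)/(2·-4.8) = 80.5 m
Total distance = 79.0 + 27.7 + 81.6 + 80.5 = 269 m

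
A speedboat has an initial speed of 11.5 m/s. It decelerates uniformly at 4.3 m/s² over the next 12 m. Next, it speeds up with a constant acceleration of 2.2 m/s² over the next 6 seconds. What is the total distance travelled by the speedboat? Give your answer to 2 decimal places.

83.94 m

Phase 1 (decelerating): v₀ = 11.5 m/s, a = -4.3 m/s².
v² = v₀² + 2aΔx = 11.5² + 2·-4.3·12 = 29.1 → v = 5.39 m/s
t = (v − v₀)/a = (5.39 − 11.5)/-4.3 = 1.42 s

Phase 2 (accelerating): v₀ = 5.39 m/s, a = 2.2 m/s².
v = v₀ + at = 5.39 + (2.2)(6) = 18.6 m/s
Δx = v₀t + ½at² = 5.39·6 + 0.5·2.2·6² = 71.9 m
Total distance = 12.0 + 71.9 = 83.9 m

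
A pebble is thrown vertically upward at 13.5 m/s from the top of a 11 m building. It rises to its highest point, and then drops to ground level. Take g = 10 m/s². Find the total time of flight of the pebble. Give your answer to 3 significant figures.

3.36 s

Phase 1 (rising): v₀ = 13.5 m/s, a = -10 m/s².
v = v₀ + at → t = (0 − 13.5) / -10 = 1.35 s
v² = v₀² + 2aΔx → Δx = (0² − 13.5²)/(2·-10) = 9.11 m

Phase 2 (falling): v₀ = 0 m/s, a = -10 m/s².
Falls 20.1 m from rest: t = √(2·20.1/10) = 2.01 s; v = g·t = 20.1 m/s.
Total time = 1.35 + 2.01 = 3.36 s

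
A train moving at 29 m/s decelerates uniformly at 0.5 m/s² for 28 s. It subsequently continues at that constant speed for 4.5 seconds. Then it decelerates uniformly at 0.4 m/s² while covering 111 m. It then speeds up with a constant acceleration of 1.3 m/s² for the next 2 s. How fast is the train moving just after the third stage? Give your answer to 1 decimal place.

Phase 1 (decelerating): v₀ = 29.0 m/s, a = -0.5 m/s².
v = v₀ + at = 29.0 + (-0.5)(28) = 15.0 m/s
Δx = v₀t + ½at² = 29.0·28 + 0.5·-0.5·28² = 616 m

Phase 2 (constant speed): v₀ = 15.0 m/s, a = 0 m/s².
v = v₀ + at = 15.0 + (0)(4.5) = 15.0 m/s
Δx = v₀t + ½at² = 15.0·4.5 + 0.5·0·4.5² = 67.5 m

Phase 3 (decelerating): v₀ = 15.0 m/s, a = -0.4 m/s².
v² = v₀² + 2aΔx = 15.0² + 2·-0.4·111 = 136 → v = 11.7 m/s
t = (v − v₀)/a = (11.7 − 15.0)/-0.4 = 8.32 s
Speed at end of phase 3 = 11.7 m/s

11.7 m/s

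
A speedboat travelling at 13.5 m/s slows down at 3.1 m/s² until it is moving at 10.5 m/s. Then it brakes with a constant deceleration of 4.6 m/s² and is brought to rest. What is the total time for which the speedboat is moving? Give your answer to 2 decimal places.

3.25 s

Phase 1 (decelerating): v₀ = 13.5 m/s, a = -3.1 m/s².
v = v₀ + at → t = (10.5 − 13.5) / -3.1 = 0.968 s
v² = v₀² + 2aΔx → Δx = (10.5² − 13.5²)/(2·-3.1) = 11.6 m

Phase 2 (decelerating): v₀ = 10.5 m/s, a = -4.6 m/s².
v = v₀ + at → t = (0 − 10.5) / -4.6 = 2.28 s
v² = v₀² + 2aΔx → Δx = (0² − 10.5²)/(2·-4.6) = 12.0 m
Total time = 0.968 + 2.28 = 3.25 s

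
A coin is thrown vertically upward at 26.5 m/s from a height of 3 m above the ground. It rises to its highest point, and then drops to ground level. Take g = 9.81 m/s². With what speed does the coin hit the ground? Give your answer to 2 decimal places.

Phase 1 (rising): v₀ = 26.5 m/s, a = -9.81 m/s².
v = v₀ + at → t = (0 − 26.5) / -9.81 = 2.70 s
v² = v₀² + 2aΔx → Δx = (0² − 26.5²)/(2·-9.81) = 35.8 m

Phase 2 (falling): v₀ = 0 m/s, a = -9.81 m/s².
Falls 38.8 m from rest: t = √(2·38.8/9.81) = 2.81 s; v = g·t = 27.6 m/s.
Final speed = 27.6 m/s

27.59 m/s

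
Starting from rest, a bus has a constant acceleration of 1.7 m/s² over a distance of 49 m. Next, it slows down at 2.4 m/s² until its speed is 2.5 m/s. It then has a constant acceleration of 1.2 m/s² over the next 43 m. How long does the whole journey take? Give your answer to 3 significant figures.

18.6 s

Phase 1 (accelerating): v₀ = 0 m/s, a = 1.7 m/s².
v² = v₀² + 2aΔx = 0² + 2·1.7·49 = 167 → v = 12.9 m/s
t = (v − v₀)/a = (12.9 − 0)/1.7 = 7.59 s

Phase 2 (decelerating): v₀ = 12.9 m/s, a = -2.4 m/s².
v = v₀ + at → t = (2.5 − 12.9) / -2.4 = 4.34 s
v² = v₀² + 2aΔx → Δx = (2.5² − 12.9²)/(2·-2.4) = 33.4 m

Phase 3 (accelerating): v₀ = 2.50 m/s, a = 1.2 m/s².
v² = v₀² + 2aΔx = 2.50² + 2·1.2·43 = 109 → v = 10.5 m/s
t = (v − v₀)/a = (10.5 − 2.50)/1.2 = 6.63 s
Total time = 7.59 + 4.34 + 6.63 = 18.6 s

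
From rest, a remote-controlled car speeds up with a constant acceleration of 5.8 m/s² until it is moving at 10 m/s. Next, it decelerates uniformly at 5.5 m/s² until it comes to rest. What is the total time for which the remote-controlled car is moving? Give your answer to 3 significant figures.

3.54 s

Phase 1 (accelerating): v₀ = 0 m/s, a = 5.8 m/s².
v = v₀ + at → t = (10 − 0) / 5.8 = 1.72 s
v² = v₀² + 2aΔx → Δx = (10² − 0²)/(2·5.8) = 8.62 m

Phase 2 (decelerating): v₀ = 10.0 m/s, a = -5.5 m/s².
v = v₀ + at → t = (0 − 10.0) / -5.5 = 1.82 s
v² = v₀² + 2aΔx → Δx = (0² − 10.0²)/(2·-5.5) = 9.09 m
Total time = 1.72 + 1.82 = 3.54 s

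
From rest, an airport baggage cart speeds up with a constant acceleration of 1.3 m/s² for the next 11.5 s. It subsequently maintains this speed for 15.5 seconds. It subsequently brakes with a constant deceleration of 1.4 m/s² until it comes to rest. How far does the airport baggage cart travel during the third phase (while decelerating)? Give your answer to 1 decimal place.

79.8 m

Phase 1 (accelerating): v₀ = 0 m/s, a = 1.3 m/s².
v = v₀ + at = 0 + (1.3)(11.5) = 15.0 m/s
Δx = v₀t + ½at² = 0·11.5 + 0.5·1.3·11.5² = 86.0 m

Phase 2 (constant speed): v₀ = 15.0 m/s, a = 0 m/s².
v = v₀ + at = 15.0 + (0)(15.5) = 15.0 m/s
Δx = v₀t + ½at² = 15.0·15.5 + 0.5·0·15.5² = 232 m

Phase 3 (decelerating): v₀ = 15.0 m/s, a = -1.4 m/s².
v = v₀ + at → t = (0 − 15.0) / -1.4 = 10.7 s
v² = v₀² + 2aΔx → Δx = (0² − 15.0²)/(2·-1.4) = 79.8 m
Distance in phase 3 = 79.8 m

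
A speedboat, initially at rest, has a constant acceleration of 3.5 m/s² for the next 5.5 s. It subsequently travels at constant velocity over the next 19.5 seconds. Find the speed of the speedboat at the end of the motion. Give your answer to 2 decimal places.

Phase 1 (accelerating): v₀ = 0 m/s, a = 3.5 m/s².
v = v₀ + at = 0 + (3.5)(5.5) = 19.2 m/s
Δx = v₀t + ½at² = 0·5.5 + 0.5·3.5·5.5² = 52.9 m

Phase 2 (constant speed): v₀ = 19.2 m/s, a = 0 m/s².
v = v₀ + at = 19.2 + (0)(19.5) = 19.2 m/s
Δx = v₀t + ½at² = 19.2·19.5 + 0.5·0·19.5² = 375 m
Final speed = 19.2 m/s

19.25 m/s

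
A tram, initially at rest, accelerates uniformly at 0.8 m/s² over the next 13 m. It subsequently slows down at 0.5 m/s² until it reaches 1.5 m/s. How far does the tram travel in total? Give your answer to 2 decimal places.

Phase 1 (accelerating): v₀ = 0 m/s, a = 0.8 m/s².
v² = v₀² + 2aΔx = 0² + 2·0.8·13 = 20.8 → v = 4.56 m/s
t = (v − v₀)/a = (4.56 − 0)/0.8 = 5.70 s

Phase 2 (decelerating): v₀ = 4.56 m/s, a = -0.5 m/s².
v = v₀ + at → t = (1.5 − 4.56) / -0.5 = 6.12 s
v² = v₀² + 2aΔx → Δx = (1.5² − 4.56²)/(2·-0.5) = 18.6 m
Total distance = 13.0 + 18.6 = 31.6 m

31.55 m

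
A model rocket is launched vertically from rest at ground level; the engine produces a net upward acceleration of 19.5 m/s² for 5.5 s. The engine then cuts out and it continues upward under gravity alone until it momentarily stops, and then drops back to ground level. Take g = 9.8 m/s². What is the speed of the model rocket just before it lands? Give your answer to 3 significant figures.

Phase 1 (powered ascent): v₀ = 0 m/s, a = 19.5 m/s².
v = v₀ + at = 0 + (19.5)(5.5) = 107 m/s
Δx = v₀t + ½at² = 0·5.5 + 0.5·19.5·5.5² = 295 m

Phase 2 (coasting upward): v₀ = 107 m/s, a = -9.8 m/s².
v = v₀ + at → t = (0 − 107) / -9.8 = 10.9 s
v² = v₀² + 2aΔx → Δx = (0² − 107²)/(2·-9.8) = 587 m

Phase 3 (free fall): v₀ = 0 m/s, a = -9.8 m/s².
Falls 882 m from rest: t = √(2·882/9.8) = 13.4 s; v = g·t = 131 m/s.
Impact speed = 131 m/s

131 m/s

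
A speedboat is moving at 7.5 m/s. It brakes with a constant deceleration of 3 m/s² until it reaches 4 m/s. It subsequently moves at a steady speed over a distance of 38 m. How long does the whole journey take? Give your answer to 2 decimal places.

10.67 s

Phase 1 (decelerating): v₀ = 7.50 m/s, a = -3 m/s².
v = v₀ + at → t = (4 − 7.50) / -3 = 1.17 s
v² = v₀² + 2aΔx → Δx = (4² − 7.50²)/(2·-3) = 6.71 m

Phase 2 (constant speed): v₀ = 4.00 m/s, a = 0 m/s².
Constant speed: t = d/v = 38/4.00 = 9.50 s
Total time = 1.17 + 9.50 = 10.7 s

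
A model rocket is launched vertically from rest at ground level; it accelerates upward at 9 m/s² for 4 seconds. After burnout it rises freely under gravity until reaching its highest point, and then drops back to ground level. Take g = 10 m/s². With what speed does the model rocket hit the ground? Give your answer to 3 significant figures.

Phase 1 (powered ascent): v₀ = 0 m/s, a = 9 m/s².
v = v₀ + at = 0 + (9)(4) = 36.0 m/s
Δx = v₀t + ½at² = 0·4 + 0.5·9·4² = 72.0 m

Phase 2 (coasting upward): v₀ = 36.0 m/s, a = -10 m/s².
v = v₀ + at → t = (0 − 36.0) / -10 = 3.60 s
v² = v₀² + 2aΔx → Δx = (0² − 36.0²)/(2·-10) = 64.8 m

Phase 3 (free fall): v₀ = 0 m/s, a = -10 m/s².
Falls 137 m from rest: t = √(2·137/10) = 5.23 s; v = g·t = 52.3 m/s.
Impact speed = 52.3 m/s

52.3 m/s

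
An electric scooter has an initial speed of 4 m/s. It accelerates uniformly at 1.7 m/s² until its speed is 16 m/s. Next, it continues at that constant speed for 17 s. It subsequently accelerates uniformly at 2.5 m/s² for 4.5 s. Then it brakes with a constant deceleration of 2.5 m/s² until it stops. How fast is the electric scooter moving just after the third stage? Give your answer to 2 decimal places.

Phase 1 (accelerating): v₀ = 4.00 m/s, a = 1.7 m/s².
v = v₀ + at → t = (16 − 4.00) / 1.7 = 7.06 s
v² = v₀² + 2aΔx → Δx = (16² − 4.00²)/(2·1.7) = 70.6 m

Phase 2 (constant speed): v₀ = 16.0 m/s, a = 0 m/s².
v = v₀ + at = 16.0 + (0)(17) = 16.0 m/s
Δx = v₀t + ½at² = 16.0·17 + 0.5·0·17² = 272 m

Phase 3 (accelerating): v₀ = 16.0 m/s, a = 2.5 m/s².
v = v₀ + at = 16.0 + (2.5)(4.5) = 27.2 m/s
Δx = v₀t + ½at² = 16.0·4.5 + 0.5·2.5·4.5² = 97.3 m
Speed at end of phase 3 = 27.2 m/s

27.25 m/s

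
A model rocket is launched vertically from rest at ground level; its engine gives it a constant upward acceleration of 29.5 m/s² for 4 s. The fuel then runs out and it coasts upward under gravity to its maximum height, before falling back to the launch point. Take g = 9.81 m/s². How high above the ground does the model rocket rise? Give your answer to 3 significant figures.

946 m

Phase 1 (powered ascent): v₀ = 0 m/s, a = 29.5 m/s².
v = v₀ + at = 0 + (29.5)(4) = 118 m/s
Δx = v₀t + ½at² = 0·4 + 0.5·29.5·4² = 236 m

Phase 2 (coasting upward): v₀ = 118 m/s, a = -9.81 m/s².
v = v₀ + at → t = (0 − 118) / -9.81 = 12.0 s
v² = v₀² + 2aΔx → Δx = (0² − 118²)/(2·-9.81) = 710 m
Maximum height = 236 + 710 = 946 m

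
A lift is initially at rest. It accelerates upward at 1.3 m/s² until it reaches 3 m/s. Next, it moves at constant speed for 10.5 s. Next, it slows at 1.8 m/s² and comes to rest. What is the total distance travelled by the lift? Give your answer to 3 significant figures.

Phase 1 (accelerating): v₀ = 0 m/s, a = 1.3 m/s².
v = v₀ + at → t = (3 − 0) / 1.3 = 2.31 s
v² = v₀² + 2aΔx → Δx = (3² − 0²)/(2·1.3) = 3.46 m

Phase 2 (constant speed): v₀ = 3.00 m/s, a = 0 m/s².
v = v₀ + at = 3.00 + (0)(10.5) = 3.00 m/s
Δx = v₀t + ½at² = 3.00·10.5 + 0.5·0·10.5² = 31.5 m

Phase 3 (decelerating): v₀ = 3.00 m/s, a = -1.8 m/s².
v = v₀ + at → t = (0 − 3.00) / -1.8 = 1.67 s
v² = v₀² + 2aΔx → Δx = (0² − 3.00²)/(2·-1.8) = 2.50 m
Total distance = 3.46 + 31.5 + 2.50 = 37.5 m

37.5 m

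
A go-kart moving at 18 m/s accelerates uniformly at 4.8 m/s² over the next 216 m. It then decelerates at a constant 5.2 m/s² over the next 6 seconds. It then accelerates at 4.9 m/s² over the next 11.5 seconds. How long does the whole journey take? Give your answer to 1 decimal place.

Phase 1 (accelerating): v₀ = 18.0 m/s, a = 4.8 m/s².
v² = v₀² + 2aΔx = 18.0² + 2·4.8·216 = 2400 → v = 49.0 m/s
t = (v − v₀)/a = (49.0 − 18.0)/4.8 = 6.45 s

Phase 2 (decelerating): v₀ = 49.0 m/s, a = -5.2 m/s².
v = v₀ + at = 49.0 + (-5.2)(6) = 17.8 m/s
Δx = v₀t + ½at² = 49.0·6 + 0.5·-5.2·6² = 200 m

Phase 3 (accelerating): v₀ = 17.8 m/s, a = 4.9 m/s².
v = v₀ + at = 17.8 + (4.9)(11.5) = 74.1 m/s
Δx = v₀t + ½at² = 17.8·11.5 + 0.5·4.9·11.5² = 528 m
Total time = 6.45 + 6.00 + 11.5 = 24.0 s

24.0 s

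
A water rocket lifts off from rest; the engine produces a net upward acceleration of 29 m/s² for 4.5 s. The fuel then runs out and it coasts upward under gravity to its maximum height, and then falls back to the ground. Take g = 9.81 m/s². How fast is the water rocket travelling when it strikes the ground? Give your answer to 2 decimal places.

Phase 1 (powered ascent): v₀ = 0 m/s, a = 29 m/s².
v = v₀ + at = 0 + (29)(4.5) = 130 m/s
Δx = v₀t + ½at² = 0·4.5 + 0.5·29·4.5² = 294 m

Phase 2 (coasting upward): v₀ = 130 m/s, a = -9.81 m/s².
v = v₀ + at → t = (0 − 130) / -9.81 = 13.3 s
v² = v₀² + 2aΔx → Δx = (0² − 130²)/(2·-9.81) = 868 m

Phase 3 (free fall): v₀ = 0 m/s, a = -9.81 m/s².
Falls 1160 m from rest: t = √(2·1160/9.81) = 15.4 s; v = g·t = 151 m/s.
Impact speed = 151 m/s

150.97 m/s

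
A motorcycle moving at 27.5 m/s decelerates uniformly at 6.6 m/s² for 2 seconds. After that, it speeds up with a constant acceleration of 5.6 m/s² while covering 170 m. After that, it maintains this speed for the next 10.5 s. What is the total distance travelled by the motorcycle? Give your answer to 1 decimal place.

693.9 m

Phase 1 (decelerating): v₀ = 27.5 m/s, a = -6.6 m/s².
v = v₀ + at = 27.5 + (-6.6)(2) = 14.3 m/s
Δx = v₀t + ½at² = 27.5·2 + 0.5·-6.6·2² = 41.8 m

Phase 2 (accelerating): v₀ = 14.3 m/s, a = 5.6 m/s².
v² = v₀² + 2aΔx = 14.3² + 2·5.6·170 = 2110 → v = 45.9 m/s
t = (v − v₀)/a = (45.9 − 14.3)/5.6 = 5.65 s

Phase 3 (constant speed): v₀ = 45.9 m/s, a = 0 m/s².
v = v₀ + at = 45.9 + (0)(10.5) = 45.9 m/s
Δx = v₀t + ½at² = 45.9·10.5 + 0.5·0·10.5² = 482 m
Total distance = 41.8 + 170 + 482 = 694 m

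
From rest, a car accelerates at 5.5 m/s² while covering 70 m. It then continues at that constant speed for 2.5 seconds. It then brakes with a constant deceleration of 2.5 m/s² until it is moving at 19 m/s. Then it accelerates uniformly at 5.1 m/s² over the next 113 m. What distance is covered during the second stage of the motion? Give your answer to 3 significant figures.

Phase 1 (accelerating): v₀ = 0 m/s, a = 5.5 m/s².
v² = v₀² + 2aΔx = 0² + 2·5.5·70 = 770 → v = 27.7 m/s
t = (v − v₀)/a = (27.7 − 0)/5.5 = 5.05 s

Phase 2 (constant speed): v₀ = 27.7 m/s, a = 0 m/s².
v = v₀ + at = 27.7 + (0)(2.5) = 27.7 m/s
Δx = v₀t + ½at² = 27.7·2.5 + 0.5·0·2.5² = 69.4 m
Distance in phase 2 = 69.4 m

69.4 m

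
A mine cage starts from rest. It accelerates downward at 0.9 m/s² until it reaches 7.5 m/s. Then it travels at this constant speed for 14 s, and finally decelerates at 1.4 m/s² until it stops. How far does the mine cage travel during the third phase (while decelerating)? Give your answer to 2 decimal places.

Phase 1 (accelerating): v₀ = 0 m/s, a = 0.9 m/s².
v = v₀ + at → t = (7.5 − 0) / 0.9 = 8.33 s
v² = v₀² + 2aΔx → Δx = (7.5² − 0²)/(2·0.9) = 31.2 m

Phase 2 (constant speed): v₀ = 7.50 m/s, a = 0 m/s².
v = v₀ + at = 7.50 + (0)(14) = 7.50 m/s
Δx = v₀t + ½at² = 7.50·14 + 0.5·0·14² = 105 m

Phase 3 (decelerating): v₀ = 7.50 m/s, a = -1.4 m/s².
v = v₀ + at → t = (0 − 7.50) / -1.4 = 5.36 s
v² = v₀² + 2aΔx → Δx = (0² − 7.50²)/(2·-1.4) = 20.1 m
Distance in phase 3 = 20.1 m

20.09 m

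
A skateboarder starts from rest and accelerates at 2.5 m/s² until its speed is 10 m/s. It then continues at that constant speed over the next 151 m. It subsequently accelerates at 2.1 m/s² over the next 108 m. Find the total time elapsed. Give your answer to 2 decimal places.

Phase 1 (accelerating): v₀ = 0 m/s, a = 2.5 m/s².
v = v₀ + at → t = (10 − 0) / 2.5 = 4.00 s
v² = v₀² + 2aΔx → Δx = (10² − 0²)/(2·2.5) = 20.0 m

Phase 2 (constant speed): v₀ = 10.0 m/s, a = 0 m/s².
Constant speed: t = d/v = 151/10.0 = 15.1 s

Phase 3 (accelerating): v₀ = 10.0 m/s, a = 2.1 m/s².
v² = v₀² + 2aΔx = 10.0² + 2·2.1·108 = 554 → v = 23.5 m/s
t = (v − v₀)/a = (23.5 − 10.0)/2.1 = 6.44 s
Total time = 4.00 + 15.1 + 6.44 = 25.5 s

25.54 s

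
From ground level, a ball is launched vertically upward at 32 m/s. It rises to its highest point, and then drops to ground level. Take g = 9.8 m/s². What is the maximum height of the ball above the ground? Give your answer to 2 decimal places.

Phase 1 (rising): v₀ = 32.0 m/s, a = -9.8 m/s².
v = v₀ + at → t = (0 − 32.0) / -9.8 = 3.27 s
v² = v₀² + 2aΔx → Δx = (0² − 32.0²)/(2·-9.8) = 52.2 m
Maximum height = 52.2 m

52.24 m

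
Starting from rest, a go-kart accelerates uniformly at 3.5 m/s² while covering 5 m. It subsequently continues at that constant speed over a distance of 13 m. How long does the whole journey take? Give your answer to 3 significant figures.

3.89 s

Phase 1 (accelerating): v₀ = 0 m/s, a = 3.5 m/s².
v² = v₀² + 2aΔx = 0² + 2·3.5·5 = 35.0 → v = 5.92 m/s
t = (v − v₀)/a = (5.92 − 0)/3.5 = 1.69 s

Phase 2 (constant speed): v₀ = 5.92 m/s, a = 0 m/s².
Constant speed: t = d/v = 13/5.92 = 2.20 s
Total time = 1.69 + 2.20 = 3.89 s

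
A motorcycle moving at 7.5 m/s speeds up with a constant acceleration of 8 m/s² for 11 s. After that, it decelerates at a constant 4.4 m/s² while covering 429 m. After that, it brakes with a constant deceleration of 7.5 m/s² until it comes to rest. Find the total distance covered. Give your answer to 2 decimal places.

Phase 1 (accelerating): v₀ = 7.50 m/s, a = 8 m/s².
v = v₀ + at = 7.50 + (8)(11) = 95.5 m/s
Δx = v₀t + ½at² = 7.50·11 + 0.5·8·11² = 566 m

Phase 2 (decelerating): v₀ = 95.5 m/s, a = -4.4 m/s².
v² = v₀² + 2aΔx = 95.5² + 2·-4.4·429 = 5350 → v = 73.1 m/s
t = (v − v₀)/a = (73.1 − 95.5)/-4.4 = 5.09 s

Phase 3 (decelerating): v₀ = 73.1 m/s, a = -7.5 m/s².
v = v₀ + at → t = (0 − 73.1) / -7.5 = 9.75 s
v² = v₀² + 2aΔx → Δx = (0² − 73.1²)/(2·-7.5) = 356 m
Total distance = 566 + 429 + 356 = 1350 m

1351.84 m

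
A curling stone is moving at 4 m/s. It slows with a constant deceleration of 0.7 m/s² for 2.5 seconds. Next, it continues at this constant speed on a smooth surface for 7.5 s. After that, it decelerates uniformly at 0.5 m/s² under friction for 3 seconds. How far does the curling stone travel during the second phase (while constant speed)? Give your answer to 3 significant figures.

Phase 1 (decelerating): v₀ = 4.00 m/s, a = -0.7 m/s².
v = v₀ + at = 4.00 + (-0.7)(2.5) = 2.25 m/s
Δx = v₀t + ½at² = 4.00·2.5 + 0.5·-0.7·2.5² = 7.81 m

Phase 2 (constant speed): v₀ = 2.25 m/s, a = 0 m/s².
v = v₀ + at = 2.25 + (0)(7.5) = 2.25 m/s
Δx = v₀t + ½at² = 2.25·7.5 + 0.5·0·7.5² = 16.9 m
Distance in phase 2 = 16.9 m

16.9 m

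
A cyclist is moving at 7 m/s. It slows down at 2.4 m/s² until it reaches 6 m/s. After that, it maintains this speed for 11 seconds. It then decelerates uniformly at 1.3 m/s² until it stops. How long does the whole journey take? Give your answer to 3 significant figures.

Phase 1 (decelerating): v₀ = 7.00 m/s, a = -2.4 m/s².
v = v₀ + at → t = (6 − 7.00) / -2.4 = 0.417 s
v² = v₀² + 2aΔx → Δx = (6² − 7.00²)/(2·-2.4) = 2.71 m

Phase 2 (constant speed): v₀ = 6.00 m/s, a = 0 m/s².
v = v₀ + at = 6.00 + (0)(11) = 6.00 m/s
Δx = v₀t + ½at² = 6.00·11 + 0.5·0·11² = 66.0 m

Phase 3 (decelerating): v₀ = 6.00 m/s, a = -1.3 m/s².
v = v₀ + at → t = (0 − 6.00) / -1.3 = 4.62 s
v² = v₀² + 2aΔx → Δx = (0² − 6.00²)/(2·-1.3) = 13.8 m
Total time = 0.417 + 11.0 + 4.62 = 16.0 s

16.0 s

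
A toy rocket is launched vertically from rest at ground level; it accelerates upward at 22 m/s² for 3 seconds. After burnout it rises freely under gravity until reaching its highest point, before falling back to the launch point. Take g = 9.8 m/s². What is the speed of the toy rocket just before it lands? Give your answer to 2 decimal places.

79.35 m/s

Phase 1 (powered ascent): v₀ = 0 m/s, a = 22 m/s².
v = v₀ + at = 0 + (22)(3) = 66.0 m/s
Δx = v₀t + ½at² = 0·3 + 0.5·22·3² = 99.0 m

Phase 2 (coasting upward): v₀ = 66.0 m/s, a = -9.8 m/s².
v = v₀ + at → t = (0 − 66.0) / -9.8 = 6.73 s
v² = v₀² + 2aΔx → Δx = (0² − 66.0²)/(2·-9.8) = 222 m

Phase 3 (free fall): v₀ = 0 m/s, a = -9.8 m/s².
Falls 321 m from rest: t = √(2·321/9.8) = 8.10 s; v = g·t = 79.3 m/s.
Impact speed = 79.3 m/s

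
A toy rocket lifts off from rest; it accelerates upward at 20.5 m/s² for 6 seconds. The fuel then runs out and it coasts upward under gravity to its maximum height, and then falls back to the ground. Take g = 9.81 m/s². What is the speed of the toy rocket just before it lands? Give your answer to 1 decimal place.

149.6 m/s

Phase 1 (powered ascent): v₀ = 0 m/s, a = 20.5 m/s².
v = v₀ + at = 0 + (20.5)(6) = 123 m/s
Δx = v₀t + ½at² = 0·6 + 0.5·20.5·6² = 369 m

Phase 2 (coasting upward): v₀ = 123 m/s, a = -9.81 m/s².
v = v₀ + at → t = (0 − 123) / -9.81 = 12.5 s
v² = v₀² + 2aΔx → Δx = (0² − 123²)/(2·-9.81) = 771 m

Phase 3 (free fall): v₀ = 0 m/s, a = -9.81 m/s².
Falls 1140 m from rest: t = √(2·1140/9.81) = 15.2 s; v = g·t = 150 m/s.
Impact speed = 150 m/s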